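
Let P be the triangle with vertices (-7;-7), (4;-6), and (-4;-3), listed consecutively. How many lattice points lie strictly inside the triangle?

The shoelace formula gives twice the area as |[(-7)·(-6) − 4·(-7)] + [4·(-3) − (-4)·(-6)] + [(-4)·(-7) − (-7)·(-3)]| = 41, so the area is 41/2.
Summing gcd(|Δx|,|Δy|) over the edges gives the boundary count: gcd(11,1) + gcd(8,3) + gcd(3,4) = 1+1+1 = 3.
By Pick's theorem A = I + B/2 − 1, so I = 41/2 − 3/2 + 1 = 20.

20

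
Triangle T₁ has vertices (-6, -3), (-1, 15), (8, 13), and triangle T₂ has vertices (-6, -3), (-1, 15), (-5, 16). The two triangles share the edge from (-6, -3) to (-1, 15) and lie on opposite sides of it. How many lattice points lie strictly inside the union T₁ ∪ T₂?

The union is the simple quadrilateral with vertices (-6, -3), (8, 13), (-1, 15), (-5, 16) in order.
The shoelace formula gives twice the area as |((-6)·13 − 8·(-3)) + (8·15 − (-1)·13) + ((-1)·16 − (-5)·15) + ((-5)·(-3) − (-6)·16)| = 249, so the area is 249/2.
The number of boundary lattice points is Σ gcd(|Δx|,|Δy|) = gcd(14,16) + gcd(9,2) + gcd(4,1) + gcd(1,19) = 2+1+1+1 = 5.
By Pick's theorem I = A − B/2 + 1 = 249/2 − 5/2 + 1 = 123.

123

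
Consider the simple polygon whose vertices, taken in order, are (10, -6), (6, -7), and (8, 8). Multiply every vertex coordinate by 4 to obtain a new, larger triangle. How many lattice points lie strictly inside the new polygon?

By the shoelace formula, twice the signed area is |[10·(-7) − 6·(-6)] + [6·8 − 8·(-7)] + [8·(-6) − 10·8]| = 58, so the area is 29.
Along each edge there are gcd(|Δx|,|Δy|)+1 lattice points, so counting each shared vertex once the boundary has gcd(4,1) + gcd(2,15) + gcd(2,14) = 1+1+2 = 4.
Scaling by 4 multiplies the area by 4² = 16 (so the new area is 464) and multiplies the boundary lattice-point count by 4, giving 16.
By Pick's theorem, the interior count of the dilated polygon is 464 − 16/2 + 1 = 457.

457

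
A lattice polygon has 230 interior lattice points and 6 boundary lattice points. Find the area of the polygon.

By Pick's theorem, A = I + B/2 − 1 = 230 + 6/2 − 1 = 232.

232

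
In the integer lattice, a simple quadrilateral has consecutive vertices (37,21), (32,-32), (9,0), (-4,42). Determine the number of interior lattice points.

1413

By the shoelace formula, twice the signed area is |[37·(-32) − 32·21] + [32·0 − 9·(-32)] + [9·42 − (-4)·0] + [(-4)·21 − 37·42]| = 2828, so the area is 1414.
Along each edge there are gcd(|Δx|,|Δy|)+1 lattice points, so counting each shared vertex once the boundary has gcd(5,53) + gcd(23,32) + gcd(13,42) + gcd(41,21) = 1+1+1+1 = 4.
Pick's theorem gives I = A − B/2 + 1 = 1414 − 4/2 + 1 = 1413.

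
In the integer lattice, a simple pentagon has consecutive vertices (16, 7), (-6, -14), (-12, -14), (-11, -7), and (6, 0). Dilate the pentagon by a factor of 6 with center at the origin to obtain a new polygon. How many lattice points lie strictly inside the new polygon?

By the shoelace formula, twice the signed area is |[16·(-14) − (-6)·7] + [(-6)·(-14) − (-12)·(-14)] + [(-12)·(-7) − (-11)·(-14)] + [(-11)·0 − 6·(-7)] + [6·7 − 16·0]| = 252, so the area is 126.
The number of boundary lattice points is Σ gcd(|Δx|,|Δy|) = gcd(22,21) + gcd(6,0) + gcd(1,7) + gcd(17,7) + gcd(10,7) = 1+6+1+1+1 = 10.
Scaling by 6 multiplies the area by 6² = 36 (so the new area is 4536) and multiplies the boundary lattice-point count by 6, giving 60.
By Pick's theorem, the interior count of the dilated polygon is 4536 − 60/2 + 1 = 4507.

4507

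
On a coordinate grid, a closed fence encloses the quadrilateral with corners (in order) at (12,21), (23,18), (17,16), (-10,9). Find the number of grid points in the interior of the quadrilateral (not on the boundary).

103

The shoelace formula gives twice the area as |(12·18 − 23·21) + (23·16 − 17·18) + (17·9 − (-10)·16) + ((-10)·21 − 12·9)| = 210, so the area is 105.
The number of boundary lattice points is Σ gcd(|Δx|,|Δy|) = gcd(11,3) + gcd(6,2) + gcd(27,7) + gcd(22,12) = 1+2+1+2 = 6.
By Pick's theorem A = I + B/2 − 1, so I = 105 − 6/2 + 1 = 103.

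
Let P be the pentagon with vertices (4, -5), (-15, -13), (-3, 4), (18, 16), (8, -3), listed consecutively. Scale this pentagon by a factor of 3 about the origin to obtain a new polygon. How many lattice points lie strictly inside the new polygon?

The shoelace formula gives twice the area as |[4·(-13) − (-15)·(-5)] + [(-15)·4 − (-3)·(-13)] + [(-3)·16 − 18·4] + [18·(-3) − 8·16] + [8·(-5) − 4·(-3)]| = 556, so the area is 278.
Summing gcd(|Δx|,|Δy|) over the edges gives the boundary count: gcd(19,8) + gcd(12,17) + gcd(21,12) + gcd(10,19) + gcd(4,2) = 1+1+3+1+2 = 8.
Scaling by 3 multiplies the area by 3² = 9 (so the new area is 2502) and multiplies the boundary lattice-point count by 3, giving 24.
By Pick's theorem, the interior count of the dilated polygon is 2502 − 24/2 + 1 = 2491.

2491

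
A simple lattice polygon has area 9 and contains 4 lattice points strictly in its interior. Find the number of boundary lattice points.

12

Pick's theorem gives A = I + B/2 − 1, so B = 2(A − I + 1) = 2(9 − 4 + 1) = 12.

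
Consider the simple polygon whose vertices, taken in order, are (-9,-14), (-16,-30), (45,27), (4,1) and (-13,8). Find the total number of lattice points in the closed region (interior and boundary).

604

By the shoelace formula, twice the signed area is |[(-9)·(-30) − (-16)·(-14)] + [(-16)·27 − 45·(-30)] + [45·1 − 4·27] + [4·8 − (-13)·1] + [(-13)·(-14) − (-9)·8]| = 1200, so the area is 600.
Summing gcd(|Δx|,|Δy|) over the edges gives the boundary count: gcd(7,16) + gcd(61,57) + gcd(41,26) + gcd(17,7) + gcd(4,22) = 1+1+1+1+2 = 6.
Pick's theorem gives I = A − B/2 + 1 = 600 − 6/2 + 1 = 598, so the closed region contains I + B = 598 + 6 = 604 lattice points.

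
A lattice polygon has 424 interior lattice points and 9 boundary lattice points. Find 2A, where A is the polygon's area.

855

By Pick's theorem, A = I + B/2 − 1 = 424 + 9/2 − 1 = 855/2.
Hence 2A = 855.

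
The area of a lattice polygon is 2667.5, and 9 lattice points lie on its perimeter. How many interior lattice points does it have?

2664

From Pick's theorem, I = A − B/2 + 1 = 2667.5 − 9/2 + 1 = 2664.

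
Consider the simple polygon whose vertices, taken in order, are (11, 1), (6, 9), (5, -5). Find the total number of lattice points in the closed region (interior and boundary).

44

The shoelace formula gives twice the area as |(11·9 − 6·1) + (6·(-5) − 5·9) + (5·1 − 11·(-5))| = 78, so the area is 39.
Along each edge there are gcd(|Δx|,|Δy|)+1 lattice points, so counting each shared vertex once the boundary has gcd(5,8) + gcd(1,14) + gcd(6,6) = 1+1+6 = 8.
Pick's theorem gives I = A − B/2 + 1 = 39 − 8/2 + 1 = 36, so the closed region contains I + B = 36 + 8 = 44 lattice points.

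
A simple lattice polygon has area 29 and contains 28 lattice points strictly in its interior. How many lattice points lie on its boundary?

4

Pick's theorem gives A = I + B/2 − 1, so B = 2(A − I + 1) = 2(29 − 28 + 1) = 4.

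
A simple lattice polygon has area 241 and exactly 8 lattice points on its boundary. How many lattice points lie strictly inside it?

Pick's theorem A = I + B/2 − 1 rearranges to I = A − B/2 + 1 = 241 − 8/2 + 1 = 238.

238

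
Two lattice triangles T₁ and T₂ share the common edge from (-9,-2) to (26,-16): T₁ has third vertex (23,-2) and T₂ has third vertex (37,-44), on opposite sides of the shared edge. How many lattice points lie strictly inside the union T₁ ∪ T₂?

620

The union is the simple quadrilateral with vertices (-9,-2), (23,-2), (26,-16), (37,-44) in order.
Using the shoelace formula, 2A = |[(-9)·(-2) − 23·(-2)] + [23·(-16) − 26·(-2)] + [26·(-44) − 37·(-16)] + [37·(-2) − (-9)·(-44)]| = 1274, so the area is 637.
Summing gcd(|Δx|,|Δy|) over the edges gives the boundary count: gcd(32,0) + gcd(3,14) + gcd(11,28) + gcd(46,42) = 32+1+1+2 = 36.
By Pick's theorem I = A − B/2 + 1 = 637 − 36/2 + 1 = 620.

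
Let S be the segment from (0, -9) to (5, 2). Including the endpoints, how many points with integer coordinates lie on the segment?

2

The number of lattice points on a segment between lattice points is gcd(|Δx|,|Δy|) + 1 = gcd(5,11) + 1 = 1 + 1 = 2.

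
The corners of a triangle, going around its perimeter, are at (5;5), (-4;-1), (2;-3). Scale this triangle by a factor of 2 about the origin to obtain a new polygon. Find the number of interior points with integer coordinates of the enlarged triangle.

The shoelace formula gives twice the area as |(5·(-1) − (-4)·5) + ((-4)·(-3) − 2·(-1)) + (2·5 − 5·(-3))| = 54, so the area is 27.
Summing gcd(|Δx|,|Δy|) over the edges gives the boundary count: gcd(9,6) + gcd(6,2) + gcd(3,8) = 3+2+1 = 6.
Scaling by 2 multiplies the area by 2² = 4 (so the new area is 108) and multiplies the boundary lattice-point count by 2, giving 12.
By Pick's theorem, the interior count of the dilated polygon is 108 − 12/2 + 1 = 103.

103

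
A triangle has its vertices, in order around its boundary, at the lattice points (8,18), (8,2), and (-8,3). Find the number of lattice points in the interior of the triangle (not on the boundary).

Using the shoelace formula, 2A = |(8·2 − 8·18) + (8·3 − (-8)·2) + ((-8)·18 − 8·3)| = 256, so the area is 128.
The number of boundary lattice points is Σ gcd(|Δx|,|Δy|) = gcd(0,16) + gcd(16,1) + gcd(16,15) = 16+1+1 = 18.
By Pick's theorem A = I + B/2 − 1, so I = 128 − 18/2 + 1 = 120.

120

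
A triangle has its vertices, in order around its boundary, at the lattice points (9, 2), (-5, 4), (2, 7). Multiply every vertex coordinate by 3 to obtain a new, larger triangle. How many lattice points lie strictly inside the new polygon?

Using the shoelace formula, 2A = |(9·4 − (-5)·2) + ((-5)·7 − 2·4) + (2·2 − 9·7)| = 56, so the area is 28.
The number of boundary lattice points is Σ gcd(|Δx|,|Δy|) = gcd(14,2) + gcd(7,3) + gcd(7,5) = 2+1+1 = 4.
Scaling by 3 multiplies the area by 3² = 9 (so the new area is 252) and multiplies the boundary lattice-point count by 3, giving 12.
By Pick's theorem, the interior count of the dilated polygon is 252 − 12/2 + 1 = 247.

247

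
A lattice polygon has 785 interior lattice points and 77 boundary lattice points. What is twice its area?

1645

Pick's theorem states A = I + B/2 − 1, so A = 785 + 77/2 − 1 = 1645/2.
Hence 2A = 1645.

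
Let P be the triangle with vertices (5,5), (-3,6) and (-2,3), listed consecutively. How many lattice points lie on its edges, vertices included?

3

The number of boundary lattice points is Σ gcd(|Δx|,|Δy|) = gcd(8,1) + gcd(1,3) + gcd(7,2) = 1+1+1 = 3.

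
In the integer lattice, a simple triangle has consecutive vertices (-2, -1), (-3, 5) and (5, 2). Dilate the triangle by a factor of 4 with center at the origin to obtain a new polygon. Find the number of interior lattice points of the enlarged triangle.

Using the shoelace formula, 2A = |[(-2)·5 − (-3)·(-1)] + [(-3)·2 − 5·5] + [5·(-1) − (-2)·2]| = 45, so the area is 22.5.
Along each edge there are gcd(|Δx|,|Δy|)+1 lattice points, so counting each shared vertex once the boundary has gcd(1,6) + gcd(8,3) + gcd(7,3) = 1+1+1 = 3.
Scaling by 4 multiplies the area by 4² = 16 (so the new area is 360) and multiplies the boundary lattice-point count by 4, giving 12.
By Pick's theorem, the interior count of the dilated polygon is 360 − 12/2 + 1 = 355.

355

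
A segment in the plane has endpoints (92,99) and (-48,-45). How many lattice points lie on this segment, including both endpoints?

5

The number of lattice points on a segment between lattice points is gcd(|Δx|,|Δy|) + 1 = gcd(140,144) + 1 = 4 + 1 = 5.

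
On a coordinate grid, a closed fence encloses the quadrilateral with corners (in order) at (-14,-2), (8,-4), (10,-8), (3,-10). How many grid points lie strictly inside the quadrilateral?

The shoelace formula gives twice the area as |[(-14)·(-4) − 8·(-2)] + [8·(-8) − 10·(-4)] + [10·(-10) − 3·(-8)] + [3·(-2) − (-14)·(-10)]| = 174, so the area is 87.
The number of boundary lattice points is Σ gcd(|Δx|,|Δy|) = gcd(22,2) + gcd(2,4) + gcd(7,2) + gcd(17,8) = 2+2+1+1 = 6.
Pick's theorem gives I = A − B/2 + 1 = 87 − 6/2 + 1 = 85.

85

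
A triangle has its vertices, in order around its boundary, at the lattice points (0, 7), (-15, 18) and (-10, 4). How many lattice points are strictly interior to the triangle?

77

The shoelace formula gives twice the area as |[0·18 − (-15)·7] + [(-15)·4 − (-10)·18] + [(-10)·7 − 0·4]| = 155, so the area is 155/2.
Summing gcd(|Δx|,|Δy|) over the edges gives the boundary count: gcd(15,11) + gcd(5,14) + gcd(10,3) = 1+1+1 = 3.
Pick's theorem gives I = A − B/2 + 1 = 155/2 − 3/2 + 1 = 77.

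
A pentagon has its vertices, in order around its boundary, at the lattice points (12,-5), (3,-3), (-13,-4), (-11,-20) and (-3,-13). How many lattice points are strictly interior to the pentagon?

By the shoelace formula, twice the signed area is |(12·(-3) − 3·(-5)) + (3·(-4) − (-13)·(-3)) + ((-13)·(-20) − (-11)·(-4)) + ((-11)·(-13) − (-3)·(-20)) + ((-3)·(-5) − 12·(-13))| = 398, so the area is 199.
The number of boundary lattice points is Σ gcd(|Δx|,|Δy|) = gcd(9,2) + gcd(16,1) + gcd(2,16) + gcd(8,7) + gcd(15,8) = 1+1+2+1+1 = 6.
By Pick's theorem A = I + B/2 − 1, so I = 199 − 6/2 + 1 = 197.

197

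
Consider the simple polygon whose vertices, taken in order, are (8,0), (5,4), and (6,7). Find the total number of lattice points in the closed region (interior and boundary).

Using the shoelace formula, 2A = |[8·4 − 5·0] + [5·7 − 6·4] + [6·0 − 8·7]| = 13, so the area is 6.5.
Along each edge there are gcd(|Δx|,|Δy|)+1 lattice points, so counting each shared vertex once the boundary has gcd(3,4) + gcd(1,3) + gcd(2,7) = 1+1+1 = 3.
Pick's theorem gives I = A − B/2 + 1 = 6.5 − 3/2 + 1 = 6, so the closed region contains I + B = 6 + 3 = 9 lattice points.

9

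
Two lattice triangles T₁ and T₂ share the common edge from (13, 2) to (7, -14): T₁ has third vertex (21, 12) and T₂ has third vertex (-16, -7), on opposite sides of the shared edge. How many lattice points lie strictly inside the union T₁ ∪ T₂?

237

The union is the simple quadrilateral with vertices (13, 2), (21, 12), (7, -14), (-16, -7) in order.
Using the shoelace formula, 2A = |(13·12 − 21·2) + (21·(-14) − 7·12) + (7·(-7) − (-16)·(-14)) + ((-16)·2 − 13·(-7))| = 478, so the area is 239.
Along each edge there are gcd(|Δx|,|Δy|)+1 lattice points, so counting each shared vertex once the boundary has gcd(8,10) + gcd(14,26) + gcd(23,7) + gcd(29,9) = 2+2+1+1 = 6.
By Pick's theorem I = A − B/2 + 1 = 239 − 6/2 + 1 = 237.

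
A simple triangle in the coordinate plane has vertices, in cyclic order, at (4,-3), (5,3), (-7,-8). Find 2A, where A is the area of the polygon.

Using the shoelace formula, 2A = |(4·3 − 5·(-3)) + (5·(-8) − (-7)·3) + ((-7)·(-3) − 4·(-8))| = 61, so the area is 61/2.

61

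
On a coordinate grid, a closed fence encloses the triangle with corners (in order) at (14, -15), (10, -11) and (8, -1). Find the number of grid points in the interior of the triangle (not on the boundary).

13

Using the shoelace formula, 2A = |[14·(-11) − 10·(-15)] + [10·(-1) − 8·(-11)] + [8·(-15) − 14·(-1)]| = 32, so the area is 16.
Along each edge there are gcd(|Δx|,|Δy|)+1 lattice points, so counting each shared vertex once the boundary has gcd(4,4) + gcd(2,10) + gcd(6,14) = 4+2+2 = 8.
Pick's theorem gives I = A − B/2 + 1 = 16 − 8/2 + 1 = 13.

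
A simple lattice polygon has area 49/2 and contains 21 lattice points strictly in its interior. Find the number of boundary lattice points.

9

Pick's theorem gives A = I + B/2 − 1, so B = 2(A − I + 1) = 2(49/2 − 21 + 1) = 9.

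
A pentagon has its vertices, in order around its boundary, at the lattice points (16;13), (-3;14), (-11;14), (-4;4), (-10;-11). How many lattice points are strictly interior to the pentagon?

The shoelace formula gives twice the area as |(16·14 − (-3)·13) + ((-3)·14 − (-11)·14) + ((-11)·4 − (-4)·14) + ((-4)·(-11) − (-10)·4) + ((-10)·13 − 16·(-11))| = 517, so the area is 258.5.
Along each edge there are gcd(|Δx|,|Δy|)+1 lattice points, so counting each shared vertex once the boundary has gcd(19,1) + gcd(8,0) + gcd(7,10) + gcd(6,15) + gcd(26,24) = 1+8+1+3+2 = 15.
By Pick's theorem A = I + B/2 − 1, so I = 258.5 − 15/2 + 1 = 252.

252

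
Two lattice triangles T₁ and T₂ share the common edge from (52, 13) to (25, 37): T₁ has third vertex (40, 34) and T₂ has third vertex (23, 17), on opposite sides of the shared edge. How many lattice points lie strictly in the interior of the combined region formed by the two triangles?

The union is the simple quadrilateral with vertices (52, 13), (40, 34), (25, 37), (23, 17) in order.
Using the shoelace formula, 2A = |[52·34 − 40·13] + [40·37 − 25·34] + [25·17 − 23·37] + [23·13 − 52·17]| = 867, so the area is 433.5.
Summing gcd(|Δx|,|Δy|) over the edges gives the boundary count: gcd(12,21) + gcd(15,3) + gcd(2,20) + gcd(29,4) = 3+3+2+1 = 9.
By Pick's theorem I = A − B/2 + 1 = 433.5 − 9/2 + 1 = 430.

430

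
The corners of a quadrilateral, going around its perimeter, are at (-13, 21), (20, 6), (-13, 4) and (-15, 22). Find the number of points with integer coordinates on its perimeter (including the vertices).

7

Summing gcd(|Δx|,|Δy|) over the edges gives the boundary count: gcd(33,15) + gcd(33,2) + gcd(2,18) + gcd(2,1) = 3+1+2+1 = 7.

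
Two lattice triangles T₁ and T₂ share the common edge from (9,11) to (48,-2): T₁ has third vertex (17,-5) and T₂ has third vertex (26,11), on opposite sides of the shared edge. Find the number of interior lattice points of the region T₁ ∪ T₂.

358

The union is the simple quadrilateral with vertices (9,11), (17,-5), (48,-2), (26,11) in order.
By the shoelace formula, twice the signed area is |(9·(-5) − 17·11) + (17·(-2) − 48·(-5)) + (48·11 − 26·(-2)) + (26·11 − 9·11)| = 741, so the area is 370.5.
The number of boundary lattice points is Σ gcd(|Δx|,|Δy|) = gcd(8,16) + gcd(31,3) + gcd(22,13) + gcd(17,0) = 8+1+1+17 = 27.
By Pick's theorem I = A − B/2 + 1 = 370.5 − 27/2 + 1 = 358.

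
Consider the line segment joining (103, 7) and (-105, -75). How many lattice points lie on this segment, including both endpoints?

3

The number of lattice points on a segment between lattice points is gcd(|Δx|,|Δy|) + 1 = gcd(208,82) + 1 = 2 + 1 = 3.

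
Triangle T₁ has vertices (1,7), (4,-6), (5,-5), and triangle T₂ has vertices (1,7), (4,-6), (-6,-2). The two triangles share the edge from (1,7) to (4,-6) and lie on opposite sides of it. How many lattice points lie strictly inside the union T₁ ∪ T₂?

64

The union is the simple quadrilateral with vertices (1,7), (5,-5), (4,-6), (-6,-2) in order.
Using the shoelace formula, 2A = |[1·(-5) − 5·7] + [5·(-6) − 4·(-5)] + [4·(-2) − (-6)·(-6)] + [(-6)·7 − 1·(-2)]| = 134, so the area is 67.
Summing gcd(|Δx|,|Δy|) over the edges gives the boundary count: gcd(4,12) + gcd(1,1) + gcd(10,4) + gcd(7,9) = 4+1+2+1 = 8.
By Pick's theorem I = A − B/2 + 1 = 67 − 8/2 + 1 = 64.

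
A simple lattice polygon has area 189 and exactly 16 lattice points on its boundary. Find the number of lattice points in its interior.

182

Pick's theorem A = I + B/2 − 1 rearranges to I = A − B/2 + 1 = 189 − 16/2 + 1 = 182.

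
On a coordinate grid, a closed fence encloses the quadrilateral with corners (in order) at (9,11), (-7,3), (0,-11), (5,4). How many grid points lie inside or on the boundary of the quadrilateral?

By the shoelace formula, twice the signed area is |[9·3 − (-7)·11] + [(-7)·(-11) − 0·3] + [0·4 − 5·(-11)] + [5·11 − 9·4]| = 255, so the area is 127.5.
Summing gcd(|Δx|,|Δy|) over the edges gives the boundary count: gcd(16,8) + gcd(7,14) + gcd(5,15) + gcd(4,7) = 8+7+5+1 = 21.
Pick's theorem gives I = A − B/2 + 1 = 127.5 − 21/2 + 1 = 118, so the closed region contains I + B = 118 + 21 = 139 lattice points.

139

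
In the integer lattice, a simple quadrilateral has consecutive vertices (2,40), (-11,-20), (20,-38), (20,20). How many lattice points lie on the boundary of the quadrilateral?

62

Summing gcd(|Δx|,|Δy|) over the edges gives the boundary count: gcd(13,60) + gcd(31,18) + gcd(0,58) + gcd(18,20) = 1+1+58+2 = 62.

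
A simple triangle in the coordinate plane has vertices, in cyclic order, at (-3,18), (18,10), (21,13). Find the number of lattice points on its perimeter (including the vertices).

5

The number of boundary lattice points is Σ gcd(|Δx|,|Δy|) = gcd(21,8) + gcd(3,3) + gcd(24,5) = 1+3+1 = 5.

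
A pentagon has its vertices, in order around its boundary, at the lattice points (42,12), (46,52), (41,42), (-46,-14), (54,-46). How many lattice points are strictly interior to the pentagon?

4114

Using the shoelace formula, 2A = |[42·52 − 46·12] + [46·42 − 41·52] + [41·(-14) − (-46)·42] + [(-46)·(-46) − 54·(-14)] + [54·12 − 42·(-46)]| = 8242, so the area is 4121.
The number of boundary lattice points is Σ gcd(|Δx|,|Δy|) = gcd(4,40) + gcd(5,10) + gcd(87,56) + gcd(100,32) + gcd(12,58) = 4+5+1+4+2 = 16.
By Pick's theorem A = I + B/2 − 1, so I = 4121 − 16/2 + 1 = 4114.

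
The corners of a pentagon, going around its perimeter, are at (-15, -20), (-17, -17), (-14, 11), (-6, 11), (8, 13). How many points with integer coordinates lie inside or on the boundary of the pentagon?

The shoelace formula gives twice the area as |[(-15)·(-17) − (-17)·(-20)] + [(-17)·11 − (-14)·(-17)] + [(-14)·11 − (-6)·11] + [(-6)·13 − 8·11] + [8·(-20) − (-15)·13]| = 729, so the area is 364.5.
Summing gcd(|Δx|,|Δy|) over the edges gives the boundary count: gcd(2,3) + gcd(3,28) + gcd(8,0) + gcd(14,2) + gcd(23,33) = 1+1+8+2+1 = 13.
Pick's theorem gives I = A − B/2 + 1 = 364.5 − 13/2 + 1 = 359, so the closed region contains I + B = 359 + 13 = 372 lattice points.

372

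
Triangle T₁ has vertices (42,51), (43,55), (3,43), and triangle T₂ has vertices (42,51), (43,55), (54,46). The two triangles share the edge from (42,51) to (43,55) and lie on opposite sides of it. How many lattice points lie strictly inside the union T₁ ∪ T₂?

98

The union is the simple quadrilateral with vertices (42,51), (3,43), (43,55), (54,46) in order.
Using the shoelace formula, 2A = |(42·43 − 3·51) + (3·55 − 43·43) + (43·46 − 54·55) + (54·51 − 42·46)| = 201, so the area is 100.5.
The number of boundary lattice points is Σ gcd(|Δx|,|Δy|) = gcd(39,8) + gcd(40,12) + gcd(11,9) + gcd(12,5) = 1+4+1+1 = 7.
By Pick's theorem I = A − B/2 + 1 = 100.5 − 7/2 + 1 = 98.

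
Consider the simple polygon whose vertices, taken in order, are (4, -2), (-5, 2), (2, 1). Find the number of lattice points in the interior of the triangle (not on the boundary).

The shoelace formula gives twice the area as |(4·2 − (-5)·(-2)) + ((-5)·1 − 2·2) + (2·(-2) − 4·1)| = 19, so the area is 9.5.
The number of boundary lattice points is Σ gcd(|Δx|,|Δy|) = gcd(9,4) + gcd(7,1) + gcd(2,3) = 1+1+1 = 3.
Pick's theorem gives I = A − B/2 + 1 = 9.5 − 3/2 + 1 = 9.

9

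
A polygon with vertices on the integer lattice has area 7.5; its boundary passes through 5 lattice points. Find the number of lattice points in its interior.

From Pick's theorem, I = A − B/2 + 1 = 7.5 − 5/2 + 1 = 6.

6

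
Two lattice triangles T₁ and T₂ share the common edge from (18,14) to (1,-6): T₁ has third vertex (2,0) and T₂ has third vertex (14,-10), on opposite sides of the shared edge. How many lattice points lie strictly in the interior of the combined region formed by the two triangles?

202

The union is the simple quadrilateral with vertices (18,14), (2,0), (1,-6), (14,-10) in order.
By the shoelace formula, twice the signed area is |(18·0 − 2·14) + (2·(-6) − 1·0) + (1·(-10) − 14·(-6)) + (14·14 − 18·(-10))| = 410, so the area is 205.
Summing gcd(|Δx|,|Δy|) over the edges gives the boundary count: gcd(16,14) + gcd(1,6) + gcd(13,4) + gcd(4,24) = 2+1+1+4 = 8.
By Pick's theorem I = A − B/2 + 1 = 205 − 8/2 + 1 = 202.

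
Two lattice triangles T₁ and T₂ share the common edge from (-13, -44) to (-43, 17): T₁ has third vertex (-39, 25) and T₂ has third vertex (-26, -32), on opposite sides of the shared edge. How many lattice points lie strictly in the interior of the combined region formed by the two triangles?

456

The union is the simple quadrilateral with vertices (-13, -44), (-39, 25), (-43, 17), (-26, -32) in order.
Using the shoelace formula, 2A = |((-13)·25 − (-39)·(-44)) + ((-39)·17 − (-43)·25) + ((-43)·(-32) − (-26)·17) + ((-26)·(-44) − (-13)·(-32))| = 917, so the area is 458.5.
Summing gcd(|Δx|,|Δy|) over the edges gives the boundary count: gcd(26,69) + gcd(4,8) + gcd(17,49) + gcd(13,12) = 1+4+1+1 = 7.
By Pick's theorem I = A − B/2 + 1 = 458.5 − 7/2 + 1 = 456.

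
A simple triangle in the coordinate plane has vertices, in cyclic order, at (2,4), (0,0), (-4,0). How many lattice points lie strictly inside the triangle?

Using the shoelace formula, 2A = |[2·0 − 0·4] + [0·0 − (-4)·0] + [(-4)·4 − 2·0]| = 16, so the area is 8.
Along each edge there are gcd(|Δx|,|Δy|)+1 lattice points, so counting each shared vertex once the boundary has gcd(2,4) + gcd(4,0) + gcd(6,4) = 2+4+2 = 8.
Pick's theorem gives I = A − B/2 + 1 = 8 − 8/2 + 1 = 5.

5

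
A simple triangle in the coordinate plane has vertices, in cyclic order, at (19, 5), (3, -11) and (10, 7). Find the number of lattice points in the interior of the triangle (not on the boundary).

80

Using the shoelace formula, 2A = |[19·(-11) − 3·5] + [3·7 − 10·(-11)] + [10·5 − 19·7]| = 176, so the area is 88.
Summing gcd(|Δx|,|Δy|) over the edges gives the boundary count: gcd(16,16) + gcd(7,18) + gcd(9,2) = 16+1+1 = 18.
Pick's theorem gives I = A − B/2 + 1 = 88 − 18/2 + 1 = 80.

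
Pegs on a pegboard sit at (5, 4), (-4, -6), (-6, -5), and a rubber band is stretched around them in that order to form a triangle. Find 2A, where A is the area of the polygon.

29

By the shoelace formula, twice the signed area is |[5·(-6) − (-4)·4] + [(-4)·(-5) − (-6)·(-6)] + [(-6)·4 − 5·(-5)]| = 29, so the area is 29/2.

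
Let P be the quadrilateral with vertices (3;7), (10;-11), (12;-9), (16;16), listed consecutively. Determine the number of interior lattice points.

168

The shoelace formula gives twice the area as |(3·(-11) − 10·7) + (10·(-9) − 12·(-11)) + (12·16 − 16·(-9)) + (16·7 − 3·16)| = 339, so the area is 169.5.
Summing gcd(|Δx|,|Δy|) over the edges gives the boundary count: gcd(7,18) + gcd(2,2) + gcd(4,25) + gcd(13,9) = 1+2+1+1 = 5.
Pick's theorem gives I = A − B/2 + 1 = 169.5 − 5/2 + 1 = 168.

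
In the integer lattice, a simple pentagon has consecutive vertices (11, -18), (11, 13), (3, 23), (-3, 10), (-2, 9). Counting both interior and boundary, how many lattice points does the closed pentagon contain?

The shoelace formula gives twice the area as |[11·13 − 11·(-18)] + [11·23 − 3·13] + [3·10 − (-3)·23] + [(-3)·9 − (-2)·10] + [(-2)·(-18) − 11·9]| = 584, so the area is 292.
The number of boundary lattice points is Σ gcd(|Δx|,|Δy|) = gcd(0,31) + gcd(8,10) + gcd(6,13) + gcd(1,1) + gcd(13,27) = 31+2+1+1+1 = 36.
Pick's theorem gives I = A − B/2 + 1 = 292 − 36/2 + 1 = 275, so the closed region contains I + B = 275 + 36 = 311 lattice points.

311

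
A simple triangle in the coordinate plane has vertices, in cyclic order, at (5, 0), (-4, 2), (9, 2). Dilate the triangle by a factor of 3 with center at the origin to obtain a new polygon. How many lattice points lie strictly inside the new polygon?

94

By the shoelace formula, twice the signed area is |(5·2 − (-4)·0) + ((-4)·2 − 9·2) + (9·0 − 5·2)| = 26, so the area is 13.
Along each edge there are gcd(|Δx|,|Δy|)+1 lattice points, so counting each shared vertex once the boundary has gcd(9,2) + gcd(13,0) + gcd(4,2) = 1+13+2 = 16.
Scaling by 3 multiplies the area by 3² = 9 (so the new area is 117) and multiplies the boundary lattice-point count by 3, giving 48.
By Pick's theorem, the interior count of the dilated polygon is 117 − 48/2 + 1 = 94.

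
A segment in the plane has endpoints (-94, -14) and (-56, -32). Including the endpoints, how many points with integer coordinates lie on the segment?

3

The number of lattice points on a segment between lattice points is gcd(|Δx|,|Δy|) + 1 = gcd(38,18) + 1 = 2 + 1 = 3.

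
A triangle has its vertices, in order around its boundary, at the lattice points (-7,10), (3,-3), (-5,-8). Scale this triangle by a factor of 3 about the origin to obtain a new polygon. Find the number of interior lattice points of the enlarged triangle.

688

By the shoelace formula, twice the signed area is |((-7)·(-3) − 3·10) + (3·(-8) − (-5)·(-3)) + ((-5)·10 − (-7)·(-8))| = 154, so the area is 77.
The number of boundary lattice points is Σ gcd(|Δx|,|Δy|) = gcd(10,13) + gcd(8,5) + gcd(2,18) = 1+1+2 = 4.
Scaling by 3 multiplies the area by 3² = 9 (so the new area is 693) and multiplies the boundary lattice-point count by 3, giving 12.
By Pick's theorem, the interior count of the dilated polygon is 693 − 12/2 + 1 = 688.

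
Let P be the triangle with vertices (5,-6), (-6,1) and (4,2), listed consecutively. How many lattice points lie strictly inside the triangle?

Using the shoelace formula, 2A = |(5·1 − (-6)·(-6)) + ((-6)·2 − 4·1) + (4·(-6) − 5·2)| = 81, so the area is 81/2.
The number of boundary lattice points is Σ gcd(|Δx|,|Δy|) = gcd(11,7) + gcd(10,1) + gcd(1,8) = 1+1+1 = 3.
Pick's theorem gives I = A − B/2 + 1 = 81/2 − 3/2 + 1 = 40.

40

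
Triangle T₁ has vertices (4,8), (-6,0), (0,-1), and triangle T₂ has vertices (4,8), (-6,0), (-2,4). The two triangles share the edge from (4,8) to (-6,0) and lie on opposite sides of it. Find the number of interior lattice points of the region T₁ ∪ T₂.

30

The union is the simple quadrilateral with vertices (4,8), (0,-1), (-6,0), (-2,4) in order.
Using the shoelace formula, 2A = |(4·(-1) − 0·8) + (0·0 − (-6)·(-1)) + ((-6)·4 − (-2)·0) + ((-2)·8 − 4·4)| = 66, so the area is 33.
Along each edge there are gcd(|Δx|,|Δy|)+1 lattice points, so counting each shared vertex once the boundary has gcd(4,9) + gcd(6,1) + gcd(4,4) + gcd(6,4) = 1+1+4+2 = 8.
By Pick's theorem I = A − B/2 + 1 = 33 − 8/2 + 1 = 30.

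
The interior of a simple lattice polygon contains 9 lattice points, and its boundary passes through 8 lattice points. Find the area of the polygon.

12

By Pick's theorem, A = I + B/2 − 1 = 9 + 8/2 − 1 = 12.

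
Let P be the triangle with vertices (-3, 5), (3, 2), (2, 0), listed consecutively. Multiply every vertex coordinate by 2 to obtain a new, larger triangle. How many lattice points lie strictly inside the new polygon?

Using the shoelace formula, 2A = |((-3)·2 − 3·5) + (3·0 − 2·2) + (2·5 − (-3)·0)| = 15, so the area is 7.5.
The number of boundary lattice points is Σ gcd(|Δx|,|Δy|) = gcd(6,3) + gcd(1,2) + gcd(5,5) = 3+1+5 = 9.
Scaling by 2 multiplies the area by 2² = 4 (so the new area is 30) and multiplies the boundary lattice-point count by 2, giving 18.
By Pick's theorem, the interior count of the dilated polygon is 30 − 18/2 + 1 = 22.

22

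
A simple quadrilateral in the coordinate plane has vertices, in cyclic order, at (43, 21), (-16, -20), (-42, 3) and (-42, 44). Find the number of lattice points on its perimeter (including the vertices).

Along each edge there are gcd(|Δx|,|Δy|)+1 lattice points, so counting each shared vertex once the boundary has gcd(59,41) + gcd(26,23) + gcd(0,41) + gcd(85,23) = 1+1+41+1 = 44.

44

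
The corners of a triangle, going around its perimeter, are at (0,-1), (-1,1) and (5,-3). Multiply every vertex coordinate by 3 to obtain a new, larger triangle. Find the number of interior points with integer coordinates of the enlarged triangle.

By the shoelace formula, twice the signed area is |[0·1 − (-1)·(-1)] + [(-1)·(-3) − 5·1] + [5·(-1) − 0·(-3)]| = 8, so the area is 4.
Summing gcd(|Δx|,|Δy|) over the edges gives the boundary count: gcd(1,2) + gcd(6,4) + gcd(5,2) = 1+2+1 = 4.
Scaling by 3 multiplies the area by 3² = 9 (so the new area is 36) and multiplies the boundary lattice-point count by 3, giving 12.
By Pick's theorem, the interior count of the dilated polygon is 36 − 12/2 + 1 = 31.

31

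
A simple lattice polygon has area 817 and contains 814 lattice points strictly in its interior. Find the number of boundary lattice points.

Pick's theorem gives A = I + B/2 − 1, so B = 2(A − I + 1) = 2(817 − 814 + 1) = 8.

8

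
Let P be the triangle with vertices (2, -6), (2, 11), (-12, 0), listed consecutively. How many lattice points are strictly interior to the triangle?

Using the shoelace formula, 2A = |[2·11 − 2·(-6)] + [2·0 − (-12)·11] + [(-12)·(-6) − 2·0]| = 238, so the area is 119.
The number of boundary lattice points is Σ gcd(|Δx|,|Δy|) = gcd(0,17) + gcd(14,11) + gcd(14,6) = 17+1+2 = 20.
By Pick's theorem A = I + B/2 − 1, so I = 119 − 20/2 + 1 = 110.

110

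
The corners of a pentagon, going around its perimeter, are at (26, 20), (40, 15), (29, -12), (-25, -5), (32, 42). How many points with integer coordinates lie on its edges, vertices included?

6

Along each edge there are gcd(|Δx|,|Δy|)+1 lattice points, so counting each shared vertex once the boundary has gcd(14,5) + gcd(11,27) + gcd(54,7) + gcd(57,47) + gcd(6,22) = 1+1+1+1+2 = 6.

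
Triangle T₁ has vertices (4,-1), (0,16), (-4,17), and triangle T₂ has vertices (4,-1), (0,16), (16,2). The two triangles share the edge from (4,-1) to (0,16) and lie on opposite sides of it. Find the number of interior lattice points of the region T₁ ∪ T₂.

The union is the simple quadrilateral with vertices (4,-1), (-4,17), (0,16), (16,2) in order.
By the shoelace formula, twice the signed area is |(4·17 − (-4)·(-1)) + ((-4)·16 − 0·17) + (0·2 − 16·16) + (16·(-1) − 4·2)| = 280, so the area is 140.
The number of boundary lattice points is Σ gcd(|Δx|,|Δy|) = gcd(8,18) + gcd(4,1) + gcd(16,14) + gcd(12,3) = 2+1+2+3 = 8.
By Pick's theorem I = A − B/2 + 1 = 140 − 8/2 + 1 = 137.

137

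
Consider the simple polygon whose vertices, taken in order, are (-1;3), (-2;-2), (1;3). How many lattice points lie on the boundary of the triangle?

The number of boundary lattice points is Σ gcd(|Δx|,|Δy|) = gcd(1,5) + gcd(3,5) + gcd(2,0) = 1+1+2 = 4.

4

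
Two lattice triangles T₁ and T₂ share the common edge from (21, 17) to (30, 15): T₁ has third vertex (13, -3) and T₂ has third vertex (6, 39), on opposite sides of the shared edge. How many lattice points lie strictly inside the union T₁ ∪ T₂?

The union is the simple quadrilateral with vertices (21, 17), (13, -3), (30, 15), (6, 39) in order.
The shoelace formula gives twice the area as |(21·(-3) − 13·17) + (13·15 − 30·(-3)) + (30·39 − 6·15) + (6·17 − 21·39)| = 364, so the area is 182.
The number of boundary lattice points is Σ gcd(|Δx|,|Δy|) = gcd(8,20) + gcd(17,18) + gcd(24,24) + gcd(15,22) = 4+1+24+1 = 30.
By Pick's theorem I = A − B/2 + 1 = 182 − 30/2 + 1 = 168.

168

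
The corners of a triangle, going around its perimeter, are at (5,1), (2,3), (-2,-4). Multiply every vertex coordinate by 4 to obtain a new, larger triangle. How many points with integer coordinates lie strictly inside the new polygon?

227

The shoelace formula gives twice the area as |(5·3 − 2·1) + (2·(-4) − (-2)·3) + ((-2)·1 − 5·(-4))| = 29, so the area is 14.5.
Summing gcd(|Δx|,|Δy|) over the edges gives the boundary count: gcd(3,2) + gcd(4,7) + gcd(7,5) = 1+1+1 = 3.
Scaling by 4 multiplies the area by 4² = 16 (so the new area is 232) and multiplies the boundary lattice-point count by 4, giving 12.
By Pick's theorem, the interior count of the dilated polygon is 232 − 12/2 + 1 = 227.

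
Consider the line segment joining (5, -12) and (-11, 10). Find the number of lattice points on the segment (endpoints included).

3

The number of lattice points on a segment between lattice points is gcd(|Δx|,|Δy|) + 1 = gcd(16,22) + 1 = 2 + 1 = 3.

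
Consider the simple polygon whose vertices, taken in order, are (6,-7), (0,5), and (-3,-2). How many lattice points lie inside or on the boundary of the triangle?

By the shoelace formula, twice the signed area is |(6·5 − 0·(-7)) + (0·(-2) − (-3)·5) + ((-3)·(-7) − 6·(-2))| = 78, so the area is 39.
The number of boundary lattice points is Σ gcd(|Δx|,|Δy|) = gcd(6,12) + gcd(3,7) + gcd(9,5) = 6+1+1 = 8.
Pick's theorem gives I = A − B/2 + 1 = 39 − 8/2 + 1 = 36, so the closed region contains I + B = 36 + 8 = 44 lattice points.

44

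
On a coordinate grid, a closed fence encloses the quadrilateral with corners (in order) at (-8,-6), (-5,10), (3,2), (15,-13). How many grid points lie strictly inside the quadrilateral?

201

Using the shoelace formula, 2A = |[(-8)·10 − (-5)·(-6)] + [(-5)·2 − 3·10] + [3·(-13) − 15·2] + [15·(-6) − (-8)·(-13)]| = 413, so the area is 413/2.
Summing gcd(|Δx|,|Δy|) over the edges gives the boundary count: gcd(3,16) + gcd(8,8) + gcd(12,15) + gcd(23,7) = 1+8+3+1 = 13.
By Pick's theorem A = I + B/2 − 1, so I = 413/2 − 13/2 + 1 = 201.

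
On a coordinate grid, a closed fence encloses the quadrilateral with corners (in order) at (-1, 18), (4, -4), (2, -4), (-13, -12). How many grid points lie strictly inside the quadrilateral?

The shoelace formula gives twice the area as |[(-1)·(-4) − 4·18] + [4·(-4) − 2·(-4)] + [2·(-12) − (-13)·(-4)] + [(-13)·18 − (-1)·(-12)]| = 398, so the area is 199.
Summing gcd(|Δx|,|Δy|) over the edges gives the boundary count: gcd(5,22) + gcd(2,0) + gcd(15,8) + gcd(12,30) = 1+2+1+6 = 10.
Pick's theorem gives I = A − B/2 + 1 = 199 − 10/2 + 1 = 195.

195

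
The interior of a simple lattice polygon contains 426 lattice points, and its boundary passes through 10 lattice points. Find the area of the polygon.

430

Pick's theorem states A = I + B/2 − 1, so A = 426 + 10/2 − 1 = 430.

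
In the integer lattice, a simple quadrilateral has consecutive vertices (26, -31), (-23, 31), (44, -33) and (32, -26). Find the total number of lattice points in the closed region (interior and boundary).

461

By the shoelace formula, twice the signed area is |(26·31 − (-23)·(-31)) + ((-23)·(-33) − 44·31) + (44·(-26) − 32·(-33)) + (32·(-31) − 26·(-26))| = 916, so the area is 458.
Summing gcd(|Δx|,|Δy|) over the edges gives the boundary count: gcd(49,62) + gcd(67,64) + gcd(12,7) + gcd(6,5) = 1+1+1+1 = 4.
Pick's theorem gives I = A − B/2 + 1 = 458 − 4/2 + 1 = 457, so the closed region contains I + B = 457 + 4 = 461 lattice points.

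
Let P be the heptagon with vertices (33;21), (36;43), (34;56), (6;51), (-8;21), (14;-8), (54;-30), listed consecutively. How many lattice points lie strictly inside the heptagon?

2523

Using the shoelace formula, 2A = |[33·43 − 36·21] + [36·56 − 34·43] + [34·51 − 6·56] + [6·21 − (-8)·51] + [(-8)·(-8) − 14·21] + [14·(-30) − 54·(-8)] + [54·21 − 33·(-30)]| = 5055, so the area is 2527.5.
The number of boundary lattice points is Σ gcd(|Δx|,|Δy|) = gcd(3,22) + gcd(2,13) + gcd(28,5) + gcd(14,30) + gcd(22,29) + gcd(40,22) + gcd(21,51) = 1+1+1+2+1+2+3 = 11.
Pick's theorem gives I = A − B/2 + 1 = 2527.5 − 11/2 + 1 = 2523.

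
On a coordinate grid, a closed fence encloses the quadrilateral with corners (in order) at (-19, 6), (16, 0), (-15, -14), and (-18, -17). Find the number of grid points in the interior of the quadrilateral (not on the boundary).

372

Using the shoelace formula, 2A = |[(-19)·0 − 16·6] + [16·(-14) − (-15)·0] + [(-15)·(-17) − (-18)·(-14)] + [(-18)·6 − (-19)·(-17)]| = 748, so the area is 374.
The number of boundary lattice points is Σ gcd(|Δx|,|Δy|) = gcd(35,6) + gcd(31,14) + gcd(3,3) + gcd(1,23) = 1+1+3+1 = 6.
By Pick's theorem A = I + B/2 − 1, so I = 374 − 6/2 + 1 = 372.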